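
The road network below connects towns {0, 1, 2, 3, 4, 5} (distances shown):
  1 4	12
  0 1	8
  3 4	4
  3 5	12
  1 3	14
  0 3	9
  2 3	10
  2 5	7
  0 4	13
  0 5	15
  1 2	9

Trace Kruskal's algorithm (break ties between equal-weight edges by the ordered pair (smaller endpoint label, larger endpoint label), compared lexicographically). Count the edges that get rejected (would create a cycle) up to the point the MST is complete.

0

Kruskal's algorithm — process edges by increasing weight (ties by edge label):
3 4 (4): add — endpoints in different components.
2 5 (7): add — endpoints in different components.
0 1 (8): add — endpoints in different components.
0 3 (9): add — endpoints in different components.
1 2 (9): add — endpoints in different components.
Edges rejected before the tree was complete: 0.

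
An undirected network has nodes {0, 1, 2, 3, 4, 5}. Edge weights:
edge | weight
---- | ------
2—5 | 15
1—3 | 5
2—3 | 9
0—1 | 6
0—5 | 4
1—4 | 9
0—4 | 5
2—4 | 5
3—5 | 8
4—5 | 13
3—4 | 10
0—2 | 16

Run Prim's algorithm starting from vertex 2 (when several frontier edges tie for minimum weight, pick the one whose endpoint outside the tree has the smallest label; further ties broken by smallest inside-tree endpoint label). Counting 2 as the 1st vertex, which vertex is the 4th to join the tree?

5

Prim, starting at 2.
Step 1: cheapest edge leaving the tree is 2—4 (5); add 4.
Step 2: cheapest edge leaving the tree is 0—4 (5); add 0.
Step 3: cheapest edge leaving the tree is 0—5 (4); add 5.
Step 4: cheapest edge leaving the tree is 0—1 (6); add 1.
Step 5: cheapest edge leaving the tree is 1—3 (5); add 3.
Vertex order: 2, 4, 0, 5, 1, 3. The 4th vertex is 5.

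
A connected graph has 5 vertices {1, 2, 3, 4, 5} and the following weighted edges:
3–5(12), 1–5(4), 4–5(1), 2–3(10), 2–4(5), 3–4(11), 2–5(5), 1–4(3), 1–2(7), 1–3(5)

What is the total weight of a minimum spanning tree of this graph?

14

Sort edges by weight, then run Kruskal:
4–5 (1): add. Components now {1} {2} {3} {4,5}
1–4 (3): add. Components now {1,4,5} {2} {3}
1–5 (4): skip — 1 and 5 already connected.
1–3 (5): add. Components now {1,3,4,5} {2}
2–4 (5): add. Components now {1,2,3,4,5}
MST edges: 4–5, 1–4, 1–3, 2–4; total weight 1+3+5+5 = 14.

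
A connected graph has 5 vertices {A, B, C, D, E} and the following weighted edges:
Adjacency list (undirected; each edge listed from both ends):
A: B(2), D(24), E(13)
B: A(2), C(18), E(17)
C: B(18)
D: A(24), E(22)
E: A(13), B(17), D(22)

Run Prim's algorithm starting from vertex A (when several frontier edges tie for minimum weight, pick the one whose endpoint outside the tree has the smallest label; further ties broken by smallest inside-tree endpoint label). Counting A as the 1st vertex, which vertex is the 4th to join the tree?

C

Prim, starting at A.
Step 1: frontier [A—B 2, A—E 13, A—D 24] → take A—B (2); add B.
Step 2: frontier [A—E 13, A—D 24, B—E 17, B—C 18] → take A—E (13); add E.
Step 3: frontier [A—D 24, B—C 18, D—E 22] → take B—C (18); add C.
Step 4: frontier [A—D 24, D—E 22] → take D—E (22); add D.
Vertex order: A, B, E, C, D. The 4th vertex is C.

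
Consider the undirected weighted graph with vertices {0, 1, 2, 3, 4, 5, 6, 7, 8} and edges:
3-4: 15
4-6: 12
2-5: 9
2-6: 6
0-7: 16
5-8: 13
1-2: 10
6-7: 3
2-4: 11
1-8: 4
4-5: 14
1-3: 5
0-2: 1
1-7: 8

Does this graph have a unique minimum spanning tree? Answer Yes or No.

Yes

Kruskal's algorithm — process edges by increasing weight (ties by edge label):
0-2 (1): add — endpoints in different components.
6-7 (3): add — endpoints in different components.
1-8 (4): add — endpoints in different components.
1-3 (5): add — endpoints in different components.
2-6 (6): add — endpoints in different components.
1-7 (8): add — endpoints in different components.
2-5 (9): add — endpoints in different components.
1-2 (10): skip — 1 and 2 already connected.
2-4 (11): add — endpoints in different components.
Every non-tree edge has weight strictly greater than the heaviest edge on the tree path between its endpoints, so the MST is unique.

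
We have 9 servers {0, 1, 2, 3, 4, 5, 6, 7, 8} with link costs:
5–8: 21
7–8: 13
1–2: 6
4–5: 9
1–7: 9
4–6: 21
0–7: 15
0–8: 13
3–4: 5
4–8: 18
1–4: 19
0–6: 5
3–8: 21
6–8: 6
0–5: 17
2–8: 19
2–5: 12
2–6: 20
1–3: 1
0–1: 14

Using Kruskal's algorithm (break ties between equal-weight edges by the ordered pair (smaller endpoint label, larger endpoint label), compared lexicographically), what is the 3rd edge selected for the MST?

Sort edges by weight, then run Kruskal:
1–3 (1): add — endpoints in different components.
0–6 (5): add — endpoints in different components.
3–4 (5): add — endpoints in different components.
1–2 (6): add — endpoints in different components.
6–8 (6): add — endpoints in different components.
1–7 (9): add — endpoints in different components.
4–5 (9): add — endpoints in different components.
2–5 (12): skip — 2 and 5 already connected.
0–8 (13): skip — 0 and 8 already connected.
7–8 (13): add — endpoints in different components.
The 3rd edge added is 3–4.

3-4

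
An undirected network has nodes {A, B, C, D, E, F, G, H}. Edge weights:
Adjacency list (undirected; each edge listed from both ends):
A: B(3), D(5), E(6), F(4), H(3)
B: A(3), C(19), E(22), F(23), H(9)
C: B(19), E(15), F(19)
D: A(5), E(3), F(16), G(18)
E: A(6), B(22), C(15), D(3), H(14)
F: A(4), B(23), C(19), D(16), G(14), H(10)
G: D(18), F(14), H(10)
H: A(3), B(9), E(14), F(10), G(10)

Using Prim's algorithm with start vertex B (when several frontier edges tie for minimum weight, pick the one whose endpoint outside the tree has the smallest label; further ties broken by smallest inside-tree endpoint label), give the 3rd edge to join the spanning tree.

Grow the tree from B using Prim:
Step 1: cheapest edge leaving the tree is A–B (3); add A.
Step 2: cheapest edge leaving the tree is A–H (3); add H.
Step 3: cheapest edge leaving the tree is A–F (4); add F.
Step 4: cheapest edge leaving the tree is A–D (5); add D.
Step 5: cheapest edge leaving the tree is D–E (3); add E.
Step 6: cheapest edge leaving the tree is G–H (10); add G.
Step 7: cheapest edge leaving the tree is C–E (15); add C.
The 3rd edge added is A–F.

A-F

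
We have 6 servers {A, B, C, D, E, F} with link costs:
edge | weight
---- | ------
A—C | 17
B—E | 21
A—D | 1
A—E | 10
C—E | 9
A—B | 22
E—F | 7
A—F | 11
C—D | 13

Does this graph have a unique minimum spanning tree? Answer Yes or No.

Kruskal's algorithm — process edges by increasing weight (ties by edge label):
A—D (1): add. Components now {A,D} {B} {C} {E} {F}
E—F (7): add. Components now {A,D} {B} {C} {E,F}
C—E (9): add. Components now {A,D} {B} {C,E,F}
A—E (10): add. Components now {A,C,D,E,F} {B}
A—F (11): skip — A and F already connected.
C—D (13): skip — C and D already connected.
A—C (17): skip — A and C already connected.
B—E (21): add. Components now {A,B,C,D,E,F}
Every non-tree edge has weight strictly greater than the heaviest edge on the tree path between its endpoints, so the MST is unique.

Yes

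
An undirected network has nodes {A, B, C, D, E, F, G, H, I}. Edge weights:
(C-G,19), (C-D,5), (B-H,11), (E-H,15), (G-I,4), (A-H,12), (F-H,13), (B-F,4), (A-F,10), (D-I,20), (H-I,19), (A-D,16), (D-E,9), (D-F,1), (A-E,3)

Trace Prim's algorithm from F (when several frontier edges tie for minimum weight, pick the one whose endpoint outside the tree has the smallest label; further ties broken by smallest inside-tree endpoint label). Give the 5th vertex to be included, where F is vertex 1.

E

Grow the tree from F using Prim:
Step 1: cheapest edge leaving the tree is D-F (1); add D.
Step 2: cheapest edge leaving the tree is B-F (4); add B.
Step 3: cheapest edge leaving the tree is C-D (5); add C.
Step 4: cheapest edge leaving the tree is D-E (9); add E.
Step 5: cheapest edge leaving the tree is A-E (3); add A.
Step 6: cheapest edge leaving the tree is B-H (11); add H.
Step 7: cheapest edge leaving the tree is C-G (19); add G.
Step 8: cheapest edge leaving the tree is G-I (4); add I.
Vertex order: F, D, B, C, E, A, H, G, I. The 5th vertex is E.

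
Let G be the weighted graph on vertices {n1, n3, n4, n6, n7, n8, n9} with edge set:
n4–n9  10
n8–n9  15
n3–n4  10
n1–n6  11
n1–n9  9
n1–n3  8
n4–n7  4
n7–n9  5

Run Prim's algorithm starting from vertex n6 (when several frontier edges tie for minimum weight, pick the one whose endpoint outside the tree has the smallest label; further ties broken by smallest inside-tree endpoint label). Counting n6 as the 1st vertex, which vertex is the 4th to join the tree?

Prim, starting at n6.
Step 1: cheapest edge leaving the tree is n1–n6 (11); add n1.
Step 2: cheapest edge leaving the tree is n1–n3 (8); add n3.
Step 3: cheapest edge leaving the tree is n1–n9 (9); add n9.
Step 4: cheapest edge leaving the tree is n7–n9 (5); add n7.
Step 5: cheapest edge leaving the tree is n4–n7 (4); add n4.
Step 6: cheapest edge leaving the tree is n8–n9 (15); add n8.
Vertex order: n6, n1, n3, n9, n7, n4, n8. The 4th vertex is n9.

n9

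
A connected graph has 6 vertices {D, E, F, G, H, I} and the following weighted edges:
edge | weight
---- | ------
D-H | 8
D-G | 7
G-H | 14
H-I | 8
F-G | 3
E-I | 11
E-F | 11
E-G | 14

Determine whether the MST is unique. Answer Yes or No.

Kruskal's algorithm — process edges by increasing weight (ties by edge label):
F-G (3): add — endpoints in different components.
D-G (7): add — endpoints in different components.
D-H (8): add — endpoints in different components.
H-I (8): add — endpoints in different components.
E-F (11): add — endpoints in different components.
Non-tree edge E-I has weight 11, equal to the heaviest edge on its tree cycle — swapping gives another MST of the same weight. Not unique.

No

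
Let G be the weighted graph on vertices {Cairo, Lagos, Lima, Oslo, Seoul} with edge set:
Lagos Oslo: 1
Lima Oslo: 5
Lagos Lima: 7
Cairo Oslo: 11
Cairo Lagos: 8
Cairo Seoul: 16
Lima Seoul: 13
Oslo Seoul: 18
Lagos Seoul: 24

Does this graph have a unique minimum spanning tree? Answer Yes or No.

Yes

Kruskal: consider edges lightest-first.
Lagos Oslo (1): add. Components now {Seoul} {Lagos,Oslo} {Cairo} {Lima}
Lima Oslo (5): add. Components now {Seoul} {Lagos,Lima,Oslo} {Cairo}
Lagos Lima (7): skip — Lagos and Lima already connected.
Cairo Lagos (8): add. Components now {Seoul} {Cairo,Lagos,Lima,Oslo}
Cairo Oslo (11): skip — Oslo and Cairo already connected.
Lima Seoul (13): add. Components now {Cairo,Lagos,Lima,Oslo,Seoul}
Every non-tree edge has weight strictly greater than the heaviest edge on the tree path between its endpoints, so the MST is unique.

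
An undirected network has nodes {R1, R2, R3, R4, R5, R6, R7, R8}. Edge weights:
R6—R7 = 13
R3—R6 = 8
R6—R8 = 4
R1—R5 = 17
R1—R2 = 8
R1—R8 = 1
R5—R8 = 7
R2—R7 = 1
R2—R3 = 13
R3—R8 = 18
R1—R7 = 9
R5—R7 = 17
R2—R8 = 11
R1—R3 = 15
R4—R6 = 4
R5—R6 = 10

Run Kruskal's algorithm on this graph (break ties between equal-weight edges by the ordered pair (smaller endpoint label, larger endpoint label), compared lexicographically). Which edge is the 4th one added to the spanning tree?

Kruskal's algorithm — process edges by increasing weight (ties by edge label):
R1—R8 (1): add — endpoints in different components.
R2—R7 (1): add — endpoints in different components.
R4—R6 (4): add — endpoints in different components.
R6—R8 (4): add — endpoints in different components.
R5—R8 (7): add — endpoints in different components.
R1—R2 (8): add — endpoints in different components.
R3—R6 (8): add — endpoints in different components.
The 4th edge added is R6—R8.

R6-R8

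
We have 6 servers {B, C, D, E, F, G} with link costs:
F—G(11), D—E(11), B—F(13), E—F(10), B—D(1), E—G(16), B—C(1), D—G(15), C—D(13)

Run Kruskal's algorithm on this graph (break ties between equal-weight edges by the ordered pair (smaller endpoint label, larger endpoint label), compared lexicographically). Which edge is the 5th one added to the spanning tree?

Sort edges by weight, then run Kruskal:
B—C (1): add — endpoints in different components.
B—D (1): add — endpoints in different components.
E—F (10): add — endpoints in different components.
D—E (11): add — endpoints in different components.
F—G (11): add — endpoints in different components.
The 5th edge added is F—G.

F-G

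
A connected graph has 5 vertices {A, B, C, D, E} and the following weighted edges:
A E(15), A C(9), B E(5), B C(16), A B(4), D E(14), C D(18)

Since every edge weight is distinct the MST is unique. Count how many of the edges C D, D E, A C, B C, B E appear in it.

Sort edges by weight, then run Kruskal:
A B (4): add — endpoints in different components.
B E (5): add — endpoints in different components.
A C (9): add — endpoints in different components.
D E (14): add — endpoints in different components.
MST edge set: {A B, B E, A C, D E}.
Of the listed edges, {D E, A C, B E} are in the MST → 3.

3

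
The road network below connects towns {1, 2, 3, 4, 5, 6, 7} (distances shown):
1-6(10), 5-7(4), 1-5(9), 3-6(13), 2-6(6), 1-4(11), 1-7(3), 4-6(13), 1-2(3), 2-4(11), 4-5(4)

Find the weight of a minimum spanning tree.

Sort edges by weight, then run Kruskal:
1-2 (3): add — endpoints in different components.
1-7 (3): add — endpoints in different components.
4-5 (4): add — endpoints in different components.
5-7 (4): add — endpoints in different components.
2-6 (6): add — endpoints in different components.
1-5 (9): skip — 1 and 5 already connected.
1-6 (10): skip — 1 and 6 already connected.
1-4 (11): skip — 1 and 4 already connected.
2-4 (11): skip — 2 and 4 already connected.
3-6 (13): add — endpoints in different components.
MST edges: 1-2, 1-7, 4-5, 5-7, 2-6, 3-6; total weight 3+3+4+4+6+13 = 33.

33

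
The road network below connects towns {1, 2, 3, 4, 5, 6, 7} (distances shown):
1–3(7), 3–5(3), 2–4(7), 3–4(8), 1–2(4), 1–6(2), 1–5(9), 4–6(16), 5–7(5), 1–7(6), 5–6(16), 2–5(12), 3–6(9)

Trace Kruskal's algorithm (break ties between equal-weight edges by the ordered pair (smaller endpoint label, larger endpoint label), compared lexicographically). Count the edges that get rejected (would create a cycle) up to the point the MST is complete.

1

Kruskal: consider edges lightest-first.
1–6 (2): add. Components now {1,6} {2} {3} {4} {5} {7}
3–5 (3): add. Components now {1,6} {2} {3,5} {4} {7}
1–2 (4): add. Components now {1,2,6} {3,5} {4} {7}
5–7 (5): add. Components now {1,2,6} {3,5,7} {4}
1–7 (6): add. Components now {1,2,3,5,6,7} {4}
1–3 (7): skip — 1 and 3 already connected.
2–4 (7): add. Components now {1,2,3,4,5,6,7}
Edges rejected before the tree was complete: 1.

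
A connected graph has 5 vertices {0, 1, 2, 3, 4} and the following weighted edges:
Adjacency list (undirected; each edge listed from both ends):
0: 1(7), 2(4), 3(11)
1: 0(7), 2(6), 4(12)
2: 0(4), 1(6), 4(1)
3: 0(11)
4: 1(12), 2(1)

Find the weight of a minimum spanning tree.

22

Prim, starting at 3.
Step 1: cheapest edge leaving the tree is 0—3 (11); add 0.
Step 2: cheapest edge leaving the tree is 0—2 (4); add 2.
Step 3: cheapest edge leaving the tree is 2—4 (1); add 4.
Step 4: cheapest edge leaving the tree is 1—2 (6); add 1.
MST edges: 0—3, 0—2, 2—4, 1—2; total weight 11+4+1+6 = 22.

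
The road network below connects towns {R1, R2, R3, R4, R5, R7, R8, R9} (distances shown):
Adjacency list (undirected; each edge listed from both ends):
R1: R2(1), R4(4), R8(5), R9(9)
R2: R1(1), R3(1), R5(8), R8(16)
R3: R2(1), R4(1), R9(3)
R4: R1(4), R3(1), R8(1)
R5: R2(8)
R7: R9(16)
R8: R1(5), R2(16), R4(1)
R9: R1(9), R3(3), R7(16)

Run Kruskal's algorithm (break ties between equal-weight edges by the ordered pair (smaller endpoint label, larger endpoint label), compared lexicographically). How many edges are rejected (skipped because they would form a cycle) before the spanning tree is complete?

4

Sort edges by weight, then run Kruskal:
R1-R2 (1): add — endpoints in different components.
R2-R3 (1): add — endpoints in different components.
R3-R4 (1): add — endpoints in different components.
R4-R8 (1): add — endpoints in different components.
R3-R9 (3): add — endpoints in different components.
R1-R4 (4): skip — R1 and R4 already connected.
R1-R8 (5): skip — R1 and R8 already connected.
R2-R5 (8): add — endpoints in different components.
R1-R9 (9): skip — R1 and R9 already connected.
R2-R8 (16): skip — R2 and R8 already connected.
R7-R9 (16): add — endpoints in different components.
Edges rejected before the tree was complete: 4.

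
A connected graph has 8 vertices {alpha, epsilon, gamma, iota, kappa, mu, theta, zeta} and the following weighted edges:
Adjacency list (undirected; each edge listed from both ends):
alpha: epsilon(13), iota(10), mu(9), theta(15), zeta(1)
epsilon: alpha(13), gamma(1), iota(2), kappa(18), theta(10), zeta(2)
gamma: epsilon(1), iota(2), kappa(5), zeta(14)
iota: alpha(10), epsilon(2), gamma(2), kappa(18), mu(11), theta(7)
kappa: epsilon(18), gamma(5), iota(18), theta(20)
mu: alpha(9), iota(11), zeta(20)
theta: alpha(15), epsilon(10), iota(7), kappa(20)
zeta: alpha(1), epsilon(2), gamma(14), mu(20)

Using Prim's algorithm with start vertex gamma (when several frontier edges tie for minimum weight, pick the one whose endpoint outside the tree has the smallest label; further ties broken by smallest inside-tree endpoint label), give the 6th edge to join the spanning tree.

iota-theta

Grow the tree from gamma using Prim:
Step 1: cheapest edge leaving the tree is epsilon—gamma (1); add epsilon.
Step 2: cheapest edge leaving the tree is epsilon—iota (2); add iota.
Step 3: cheapest edge leaving the tree is epsilon—zeta (2); add zeta.
Step 4: cheapest edge leaving the tree is alpha—zeta (1); add alpha.
Step 5: cheapest edge leaving the tree is gamma—kappa (5); add kappa.
Step 6: cheapest edge leaving the tree is iota—theta (7); add theta.
Step 7: cheapest edge leaving the tree is alpha—mu (9); add mu.
The 6th edge added is iota—theta.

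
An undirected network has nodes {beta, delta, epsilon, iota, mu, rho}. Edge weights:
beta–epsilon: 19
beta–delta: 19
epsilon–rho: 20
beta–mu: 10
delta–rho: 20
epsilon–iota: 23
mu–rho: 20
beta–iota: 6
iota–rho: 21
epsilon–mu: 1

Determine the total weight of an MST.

Prim's algorithm from mu:
Step 1: frontier [epsilon–mu 1, beta–mu 10, mu–rho 20] → take epsilon–mu (1); add epsilon.
Step 2: frontier [beta–epsilon 19, epsilon–rho 20, epsilon–iota 23, beta–mu 10, mu–rho 20] → take beta–mu (10); add beta.
Step 3: frontier [beta–iota 6, beta–delta 19, epsilon–rho 20, epsilon–iota 23, mu–rho 20] → take beta–iota (6); add iota.
Step 4: frontier [beta–delta 19, epsilon–rho 20, iota–rho 21, mu–rho 20] → take beta–delta (19); add delta.
Step 5: frontier [delta–rho 20, epsilon–rho 20, iota–rho 21, mu–rho 20] → take delta–rho (20); add rho.
MST edges: epsilon–mu, beta–mu, beta–iota, beta–delta, delta–rho; total weight 1+10+6+19+20 = 56.

56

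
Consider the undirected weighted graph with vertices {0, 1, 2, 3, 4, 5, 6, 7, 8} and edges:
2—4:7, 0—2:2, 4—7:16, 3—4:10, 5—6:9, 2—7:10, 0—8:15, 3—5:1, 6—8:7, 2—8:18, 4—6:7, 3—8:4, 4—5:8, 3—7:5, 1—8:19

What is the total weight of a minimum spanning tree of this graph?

52

Grow the tree from 5 using Prim:
Step 1: cheapest edge leaving the tree is 3—5 (1); add 3.
Step 2: cheapest edge leaving the tree is 3—8 (4); add 8.
Step 3: cheapest edge leaving the tree is 3—7 (5); add 7.
Step 4: cheapest edge leaving the tree is 6—8 (7); add 6.
Step 5: cheapest edge leaving the tree is 4—6 (7); add 4.
Step 6: cheapest edge leaving the tree is 2—4 (7); add 2.
Step 7: cheapest edge leaving the tree is 0—2 (2); add 0.
Step 8: cheapest edge leaving the tree is 1—8 (19); add 1.
MST edges: 3—5, 3—8, 3—7, 6—8, 4—6, 2—4, 0—2, 1—8; total weight 1+4+5+7+7+7+2+19 = 52.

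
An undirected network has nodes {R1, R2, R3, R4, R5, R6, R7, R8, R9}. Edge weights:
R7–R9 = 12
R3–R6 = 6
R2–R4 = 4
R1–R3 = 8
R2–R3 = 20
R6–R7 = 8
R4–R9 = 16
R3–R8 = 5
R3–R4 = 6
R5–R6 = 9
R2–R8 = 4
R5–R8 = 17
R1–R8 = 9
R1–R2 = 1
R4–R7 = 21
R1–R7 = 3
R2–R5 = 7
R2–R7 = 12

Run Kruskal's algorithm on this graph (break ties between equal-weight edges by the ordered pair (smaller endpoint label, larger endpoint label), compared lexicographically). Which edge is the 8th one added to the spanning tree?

Kruskal: consider edges lightest-first.
R1–R2 (1): add — endpoints in different components.
R1–R7 (3): add — endpoints in different components.
R2–R4 (4): add — endpoints in different components.
R2–R8 (4): add — endpoints in different components.
R3–R8 (5): add — endpoints in different components.
R3–R4 (6): skip — R3 and R4 already connected.
R3–R6 (6): add — endpoints in different components.
R2–R5 (7): add — endpoints in different components.
R1–R3 (8): skip — R1 and R3 already connected.
R6–R7 (8): skip — R7 and R6 already connected.
R1–R8 (9): skip — R1 and R8 already connected.
R5–R6 (9): skip — R5 and R6 already connected.
R2–R7 (12): skip — R7 and R2 already connected.
R7–R9 (12): add — endpoints in different components.
The 8th edge added is R7–R9.

R7-R9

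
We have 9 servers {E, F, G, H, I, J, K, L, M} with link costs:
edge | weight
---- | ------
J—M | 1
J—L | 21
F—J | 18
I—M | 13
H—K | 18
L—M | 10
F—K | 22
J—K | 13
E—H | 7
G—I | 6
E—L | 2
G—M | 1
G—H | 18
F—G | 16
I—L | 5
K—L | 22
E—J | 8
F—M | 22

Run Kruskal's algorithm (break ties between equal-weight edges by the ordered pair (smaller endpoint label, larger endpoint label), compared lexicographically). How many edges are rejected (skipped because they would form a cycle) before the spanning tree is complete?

Kruskal's algorithm — process edges by increasing weight (ties by edge label):
G—M (1): add — endpoints in different components.
J—M (1): add — endpoints in different components.
E—L (2): add — endpoints in different components.
I—L (5): add — endpoints in different components.
G—I (6): add — endpoints in different components.
E—H (7): add — endpoints in different components.
E—J (8): skip — E and J already connected.
L—M (10): skip — L and M already connected.
I—M (13): skip — I and M already connected.
J—K (13): add — endpoints in different components.
F—G (16): add — endpoints in different components.
Edges rejected before the tree was complete: 3.

3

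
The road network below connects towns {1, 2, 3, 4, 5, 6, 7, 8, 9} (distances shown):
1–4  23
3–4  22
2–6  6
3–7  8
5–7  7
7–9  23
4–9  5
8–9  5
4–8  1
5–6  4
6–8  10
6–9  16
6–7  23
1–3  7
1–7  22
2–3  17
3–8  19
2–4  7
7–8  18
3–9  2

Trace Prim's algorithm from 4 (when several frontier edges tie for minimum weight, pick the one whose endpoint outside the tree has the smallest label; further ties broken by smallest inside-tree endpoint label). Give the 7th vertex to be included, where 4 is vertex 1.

6

Grow the tree from 4 using Prim:
Step 1: cheapest edge leaving the tree is 4–8 (1); add 8.
Step 2: cheapest edge leaving the tree is 4–9 (5); add 9.
Step 3: cheapest edge leaving the tree is 3–9 (2); add 3.
Step 4: cheapest edge leaving the tree is 1–3 (7); add 1.
Step 5: cheapest edge leaving the tree is 2–4 (7); add 2.
Step 6: cheapest edge leaving the tree is 2–6 (6); add 6.
Step 7: cheapest edge leaving the tree is 5–6 (4); add 5.
Step 8: cheapest edge leaving the tree is 5–7 (7); add 7.
Vertex order: 4, 8, 9, 3, 1, 2, 6, 5, 7. The 7th vertex is 6.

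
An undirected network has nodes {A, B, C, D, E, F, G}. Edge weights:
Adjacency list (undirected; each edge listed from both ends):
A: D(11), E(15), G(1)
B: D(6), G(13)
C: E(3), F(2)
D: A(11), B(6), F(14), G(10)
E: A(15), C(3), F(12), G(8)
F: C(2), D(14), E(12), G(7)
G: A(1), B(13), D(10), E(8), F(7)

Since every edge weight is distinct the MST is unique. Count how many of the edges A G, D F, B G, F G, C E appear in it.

3

Sort edges by weight, then run Kruskal:
A G (1): add. Components now {A,G} {B} {C} {D} {E} {F}
C F (2): add. Components now {A,G} {B} {C,F} {D} {E}
C E (3): add. Components now {A,G} {B} {C,E,F} {D}
B D (6): add. Components now {A,G} {B,D} {C,E,F}
F G (7): add. Components now {A,C,E,F,G} {B,D}
E G (8): skip — E and G already connected.
D G (10): add. Components now {A,B,C,D,E,F,G}
MST edge set: {A G, C F, C E, B D, F G, D G}.
Of the listed edges, {A G, F G, C E} are in the MST → 3.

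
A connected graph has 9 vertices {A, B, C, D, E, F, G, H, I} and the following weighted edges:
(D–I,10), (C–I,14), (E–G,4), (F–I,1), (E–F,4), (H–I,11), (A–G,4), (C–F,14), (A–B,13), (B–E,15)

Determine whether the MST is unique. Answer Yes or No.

No

Kruskal: consider edges lightest-first.
F–I (1): add — endpoints in different components.
A–G (4): add — endpoints in different components.
E–F (4): add — endpoints in different components.
E–G (4): add — endpoints in different components.
D–I (10): add — endpoints in different components.
H–I (11): add — endpoints in different components.
A–B (13): add — endpoints in different components.
C–F (14): add — endpoints in different components.
Non-tree edge C–I has weight 14, equal to the heaviest edge on its tree cycle — swapping gives another MST of the same weight. Not unique.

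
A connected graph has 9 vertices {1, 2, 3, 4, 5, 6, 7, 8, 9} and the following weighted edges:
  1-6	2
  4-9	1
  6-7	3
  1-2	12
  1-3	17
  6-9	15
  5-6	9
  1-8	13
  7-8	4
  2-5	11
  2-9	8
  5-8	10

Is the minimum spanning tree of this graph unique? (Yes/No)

Sort edges by weight, then run Kruskal:
4-9 (1): add — endpoints in different components.
1-6 (2): add — endpoints in different components.
6-7 (3): add — endpoints in different components.
7-8 (4): add — endpoints in different components.
2-9 (8): add — endpoints in different components.
5-6 (9): add — endpoints in different components.
5-8 (10): skip — 5 and 8 already connected.
2-5 (11): add — endpoints in different components.
1-2 (12): skip — 1 and 2 already connected.
1-8 (13): skip — 1 and 8 already connected.
6-9 (15): skip — 6 and 9 already connected.
1-3 (17): add — endpoints in different components.
Every non-tree edge has weight strictly greater than the heaviest edge on the tree path between its endpoints, so the MST is unique.

Yes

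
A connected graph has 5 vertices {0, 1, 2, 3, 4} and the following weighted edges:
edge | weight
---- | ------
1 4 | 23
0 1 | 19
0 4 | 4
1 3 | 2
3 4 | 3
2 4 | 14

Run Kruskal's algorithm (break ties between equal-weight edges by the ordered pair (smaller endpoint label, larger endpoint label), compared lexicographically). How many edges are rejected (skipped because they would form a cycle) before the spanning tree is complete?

0

Kruskal's algorithm — process edges by increasing weight (ties by edge label):
1 3 (2): add. Components now {0} {1,3} {2} {4}
3 4 (3): add. Components now {0} {1,3,4} {2}
0 4 (4): add. Components now {0,1,3,4} {2}
2 4 (14): add. Components now {0,1,2,3,4}
Edges rejected before the tree was complete: 0.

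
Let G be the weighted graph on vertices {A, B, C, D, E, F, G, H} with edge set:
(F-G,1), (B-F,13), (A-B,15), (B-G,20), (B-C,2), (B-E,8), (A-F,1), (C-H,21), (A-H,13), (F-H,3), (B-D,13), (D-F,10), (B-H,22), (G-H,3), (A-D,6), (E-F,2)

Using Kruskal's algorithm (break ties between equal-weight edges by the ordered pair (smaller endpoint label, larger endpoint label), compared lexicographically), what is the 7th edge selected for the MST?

B-E

Kruskal's algorithm — process edges by increasing weight (ties by edge label):
A-F (1): add — endpoints in different components.
F-G (1): add — endpoints in different components.
B-C (2): add — endpoints in different components.
E-F (2): add — endpoints in different components.
F-H (3): add — endpoints in different components.
G-H (3): skip — G and H already connected.
A-D (6): add — endpoints in different components.
B-E (8): add — endpoints in different components.
The 7th edge added is B-E.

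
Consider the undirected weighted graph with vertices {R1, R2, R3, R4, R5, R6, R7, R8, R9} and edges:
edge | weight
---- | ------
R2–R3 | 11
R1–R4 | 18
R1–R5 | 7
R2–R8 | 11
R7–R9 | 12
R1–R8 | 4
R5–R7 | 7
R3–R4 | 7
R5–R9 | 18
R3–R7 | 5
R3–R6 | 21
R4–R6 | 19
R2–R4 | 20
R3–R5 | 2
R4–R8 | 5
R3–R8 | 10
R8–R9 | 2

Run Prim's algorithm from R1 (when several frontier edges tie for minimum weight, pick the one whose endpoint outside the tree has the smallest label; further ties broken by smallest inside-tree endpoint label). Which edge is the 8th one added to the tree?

Grow the tree from R1 using Prim:
Step 1: cheapest edge leaving the tree is R1–R8 (4); add R8.
Step 2: cheapest edge leaving the tree is R8–R9 (2); add R9.
Step 3: cheapest edge leaving the tree is R4–R8 (5); add R4.
Step 4: cheapest edge leaving the tree is R3–R4 (7); add R3.
Step 5: cheapest edge leaving the tree is R3–R5 (2); add R5.
Step 6: cheapest edge leaving the tree is R3–R7 (5); add R7.
Step 7: cheapest edge leaving the tree is R2–R3 (11); add R2.
Step 8: cheapest edge leaving the tree is R4–R6 (19); add R6.
The 8th edge added is R4–R6.

R4-R6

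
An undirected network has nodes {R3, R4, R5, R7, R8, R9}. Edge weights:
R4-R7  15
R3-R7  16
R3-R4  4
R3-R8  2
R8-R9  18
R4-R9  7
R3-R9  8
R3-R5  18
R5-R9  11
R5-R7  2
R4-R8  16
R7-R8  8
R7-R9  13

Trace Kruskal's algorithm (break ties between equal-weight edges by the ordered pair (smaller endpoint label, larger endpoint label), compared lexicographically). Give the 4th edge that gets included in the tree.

R4-R9

Kruskal's algorithm — process edges by increasing weight (ties by edge label):
R3-R8 (2): add — endpoints in different components.
R5-R7 (2): add — endpoints in different components.
R3-R4 (4): add — endpoints in different components.
R4-R9 (7): add — endpoints in different components.
R3-R9 (8): skip — R3 and R9 already connected.
R7-R8 (8): add — endpoints in different components.
The 4th edge added is R4-R9.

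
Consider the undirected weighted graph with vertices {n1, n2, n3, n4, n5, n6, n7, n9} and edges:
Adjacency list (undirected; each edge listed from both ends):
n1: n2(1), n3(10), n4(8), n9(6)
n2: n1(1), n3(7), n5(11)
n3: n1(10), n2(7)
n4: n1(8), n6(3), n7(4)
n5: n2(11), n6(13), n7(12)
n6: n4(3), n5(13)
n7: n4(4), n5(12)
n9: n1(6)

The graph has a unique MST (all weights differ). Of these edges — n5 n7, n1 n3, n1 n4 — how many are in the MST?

1

Kruskal's algorithm — process edges by increasing weight (ties by edge label):
n1 n2 (1): add — endpoints in different components.
n4 n6 (3): add — endpoints in different components.
n4 n7 (4): add — endpoints in different components.
n1 n9 (6): add — endpoints in different components.
n2 n3 (7): add — endpoints in different components.
n1 n4 (8): add — endpoints in different components.
n1 n3 (10): skip — n3 and n1 already connected.
n2 n5 (11): add — endpoints in different components.
MST edge set: {n1 n2, n4 n6, n4 n7, n1 n9, n2 n3, n1 n4, n2 n5}.
Of the listed edges, {n1 n4} are in the MST → 1.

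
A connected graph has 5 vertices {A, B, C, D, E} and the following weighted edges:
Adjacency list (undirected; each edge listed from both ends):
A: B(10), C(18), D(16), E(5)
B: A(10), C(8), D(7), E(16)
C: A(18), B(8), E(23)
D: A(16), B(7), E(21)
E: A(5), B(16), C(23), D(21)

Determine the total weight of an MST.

30

Prim, starting at B.
Step 1: cheapest edge leaving the tree is B–D (7); add D.
Step 2: cheapest edge leaving the tree is B–C (8); add C.
Step 3: cheapest edge leaving the tree is A–B (10); add A.
Step 4: cheapest edge leaving the tree is A–E (5); add E.
MST edges: B–D, B–C, A–B, A–E; total weight 7+8+10+5 = 30.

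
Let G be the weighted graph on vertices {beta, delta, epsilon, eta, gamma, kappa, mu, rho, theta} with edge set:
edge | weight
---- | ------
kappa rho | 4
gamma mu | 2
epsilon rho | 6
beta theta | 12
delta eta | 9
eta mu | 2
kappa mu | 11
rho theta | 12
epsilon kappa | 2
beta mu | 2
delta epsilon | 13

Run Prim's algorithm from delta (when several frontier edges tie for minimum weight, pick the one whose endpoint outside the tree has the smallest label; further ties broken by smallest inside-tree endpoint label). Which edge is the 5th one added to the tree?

Prim, starting at delta.
Step 1: cheapest edge leaving the tree is delta eta (9); add eta.
Step 2: cheapest edge leaving the tree is eta mu (2); add mu.
Step 3: cheapest edge leaving the tree is beta mu (2); add beta.
Step 4: cheapest edge leaving the tree is gamma mu (2); add gamma.
Step 5: cheapest edge leaving the tree is kappa mu (11); add kappa.
Step 6: cheapest edge leaving the tree is epsilon kappa (2); add epsilon.
Step 7: cheapest edge leaving the tree is kappa rho (4); add rho.
Step 8: cheapest edge leaving the tree is beta theta (12); add theta.
The 5th edge added is kappa mu.

kappa-mu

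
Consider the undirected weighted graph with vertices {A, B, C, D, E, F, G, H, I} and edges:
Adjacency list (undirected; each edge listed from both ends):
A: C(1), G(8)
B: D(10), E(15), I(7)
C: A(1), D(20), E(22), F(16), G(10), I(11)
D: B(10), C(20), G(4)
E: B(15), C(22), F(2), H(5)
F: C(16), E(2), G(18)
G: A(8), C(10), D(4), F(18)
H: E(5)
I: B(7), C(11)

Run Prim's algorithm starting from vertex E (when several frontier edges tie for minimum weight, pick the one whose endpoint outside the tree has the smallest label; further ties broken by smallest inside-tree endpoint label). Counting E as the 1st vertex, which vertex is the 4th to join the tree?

Grow the tree from E using Prim:
Step 1: cheapest edge leaving the tree is E-F (2); add F.
Step 2: cheapest edge leaving the tree is E-H (5); add H.
Step 3: cheapest edge leaving the tree is B-E (15); add B.
Step 4: cheapest edge leaving the tree is B-I (7); add I.
Step 5: cheapest edge leaving the tree is B-D (10); add D.
Step 6: cheapest edge leaving the tree is D-G (4); add G.
Step 7: cheapest edge leaving the tree is A-G (8); add A.
Step 8: cheapest edge leaving the tree is A-C (1); add C.
Vertex order: E, F, H, B, I, D, G, A, C. The 4th vertex is B.

B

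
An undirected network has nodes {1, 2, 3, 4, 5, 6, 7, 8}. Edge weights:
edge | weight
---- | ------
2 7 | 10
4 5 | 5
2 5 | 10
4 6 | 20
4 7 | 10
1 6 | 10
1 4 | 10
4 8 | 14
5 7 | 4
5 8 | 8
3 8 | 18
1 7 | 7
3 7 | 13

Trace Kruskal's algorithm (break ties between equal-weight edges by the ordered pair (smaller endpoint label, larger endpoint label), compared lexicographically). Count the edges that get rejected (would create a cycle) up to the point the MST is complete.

3

Kruskal's algorithm — process edges by increasing weight (ties by edge label):
5 7 (4): add — endpoints in different components.
4 5 (5): add — endpoints in different components.
1 7 (7): add — endpoints in different components.
5 8 (8): add — endpoints in different components.
1 4 (10): skip — 1 and 4 already connected.
1 6 (10): add — endpoints in different components.
2 5 (10): add — endpoints in different components.
2 7 (10): skip — 2 and 7 already connected.
4 7 (10): skip — 4 and 7 already connected.
3 7 (13): add — endpoints in different components.
Edges rejected before the tree was complete: 3.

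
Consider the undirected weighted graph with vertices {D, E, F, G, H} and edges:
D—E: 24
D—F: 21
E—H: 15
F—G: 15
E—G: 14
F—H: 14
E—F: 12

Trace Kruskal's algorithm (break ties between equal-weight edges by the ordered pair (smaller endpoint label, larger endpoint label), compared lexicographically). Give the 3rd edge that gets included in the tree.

F-H

Kruskal: consider edges lightest-first.
E—F (12): add. Components now {D} {E,F} {G} {H}
E—G (14): add. Components now {D} {E,F,G} {H}
F—H (14): add. Components now {D} {E,F,G,H}
E—H (15): skip — E and H already connected.
F—G (15): skip — F and G already connected.
D—F (21): add. Components now {D,E,F,G,H}
The 3rd edge added is F—H.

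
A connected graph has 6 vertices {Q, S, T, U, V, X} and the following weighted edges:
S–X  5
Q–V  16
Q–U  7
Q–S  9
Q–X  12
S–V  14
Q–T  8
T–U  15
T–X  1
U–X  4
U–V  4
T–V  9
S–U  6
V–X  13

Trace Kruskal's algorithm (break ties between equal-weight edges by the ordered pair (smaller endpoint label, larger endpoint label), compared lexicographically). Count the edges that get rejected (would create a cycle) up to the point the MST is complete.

Kruskal: consider edges lightest-first.
T–X (1): add. Components now {T,X} {Q} {V} {S} {U}
U–V (4): add. Components now {T,X} {Q} {U,V} {S}
U–X (4): add. Components now {T,U,V,X} {Q} {S}
S–X (5): add. Components now {S,T,U,V,X} {Q}
S–U (6): skip — S and U already connected.
Q–U (7): add. Components now {Q,S,T,U,V,X}
Edges rejected before the tree was complete: 1.

1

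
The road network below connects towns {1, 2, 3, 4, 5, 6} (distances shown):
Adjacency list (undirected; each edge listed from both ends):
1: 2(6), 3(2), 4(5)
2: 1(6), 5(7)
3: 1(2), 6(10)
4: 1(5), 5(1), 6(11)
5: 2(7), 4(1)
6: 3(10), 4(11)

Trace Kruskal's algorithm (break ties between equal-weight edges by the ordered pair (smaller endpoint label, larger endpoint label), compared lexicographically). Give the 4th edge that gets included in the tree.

1-2

Kruskal's algorithm — process edges by increasing weight (ties by edge label):
4—5 (1): add. Components now {1} {2} {3} {4,5} {6}
1—3 (2): add. Components now {1,3} {2} {4,5} {6}
1—4 (5): add. Components now {1,3,4,5} {2} {6}
1—2 (6): add. Components now {1,2,3,4,5} {6}
2—5 (7): skip — 2 and 5 already connected.
3—6 (10): add. Components now {1,2,3,4,5,6}
The 4th edge added is 1—2.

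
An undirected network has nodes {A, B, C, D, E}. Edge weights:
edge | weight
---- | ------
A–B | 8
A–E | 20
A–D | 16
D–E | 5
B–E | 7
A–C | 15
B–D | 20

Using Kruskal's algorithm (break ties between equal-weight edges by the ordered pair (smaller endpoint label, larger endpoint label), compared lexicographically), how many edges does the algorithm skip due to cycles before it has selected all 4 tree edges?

Kruskal's algorithm — process edges by increasing weight (ties by edge label):
D–E (5): add — endpoints in different components.
B–E (7): add — endpoints in different components.
A–B (8): add — endpoints in different components.
A–C (15): add — endpoints in different components.
Edges rejected before the tree was complete: 0.

0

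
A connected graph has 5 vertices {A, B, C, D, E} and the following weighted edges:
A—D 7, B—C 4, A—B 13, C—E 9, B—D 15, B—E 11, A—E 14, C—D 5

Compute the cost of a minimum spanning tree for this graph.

25

Kruskal: consider edges lightest-first.
B—C (4): add. Components now {A} {B,C} {D} {E}
C—D (5): add. Components now {A} {B,C,D} {E}
A—D (7): add. Components now {A,B,C,D} {E}
C—E (9): add. Components now {A,B,C,D,E}
MST edges: B—C, C—D, A—D, C—E; total weight 4+5+7+9 = 25.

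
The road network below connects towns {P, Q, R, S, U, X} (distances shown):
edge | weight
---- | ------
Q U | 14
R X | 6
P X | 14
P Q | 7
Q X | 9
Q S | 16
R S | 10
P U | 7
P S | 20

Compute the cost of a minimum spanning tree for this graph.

39

Kruskal: consider edges lightest-first.
R X (6): add — endpoints in different components.
P Q (7): add — endpoints in different components.
P U (7): add — endpoints in different components.
Q X (9): add — endpoints in different components.
R S (10): add — endpoints in different components.
MST edges: R X, P Q, P U, Q X, R S; total weight 6+7+7+9+10 = 39.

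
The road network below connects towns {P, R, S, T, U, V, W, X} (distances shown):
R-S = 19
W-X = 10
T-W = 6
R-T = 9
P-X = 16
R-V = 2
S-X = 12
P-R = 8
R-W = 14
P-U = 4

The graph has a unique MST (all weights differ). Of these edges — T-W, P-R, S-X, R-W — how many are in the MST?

3

Kruskal's algorithm — process edges by increasing weight (ties by edge label):
R-V (2): add — endpoints in different components.
P-U (4): add — endpoints in different components.
T-W (6): add — endpoints in different components.
P-R (8): add — endpoints in different components.
R-T (9): add — endpoints in different components.
W-X (10): add — endpoints in different components.
S-X (12): add — endpoints in different components.
MST edge set: {R-V, P-U, T-W, P-R, R-T, W-X, S-X}.
Of the listed edges, {T-W, P-R, S-X} are in the MST → 3.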